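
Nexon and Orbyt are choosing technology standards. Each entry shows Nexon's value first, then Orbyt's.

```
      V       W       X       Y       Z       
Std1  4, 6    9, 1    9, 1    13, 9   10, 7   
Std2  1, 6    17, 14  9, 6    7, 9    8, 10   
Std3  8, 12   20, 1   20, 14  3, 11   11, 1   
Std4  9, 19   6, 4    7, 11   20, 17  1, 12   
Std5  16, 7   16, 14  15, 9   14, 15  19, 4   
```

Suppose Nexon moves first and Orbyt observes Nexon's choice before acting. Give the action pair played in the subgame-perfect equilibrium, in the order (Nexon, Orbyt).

(Std3, X)

Backward induction with Nexon moving first.
- Std1 → Orbyt plays Y (best of 6, 1, 1, 9, 7); Nexon gets 13.
- Std2 → Orbyt plays W (best of 6, 14, 6, 9, 10); Nexon gets 17.
- Std3 → Orbyt plays X (best of 12, 1, 14, 11, 1); Nexon gets 20.
- Std4 → Orbyt plays V (best of 19, 4, 11, 17, 12); Nexon gets 9.
- Std5 → Orbyt plays Y (best of 7, 14, 9, 15, 4); Nexon gets 14.
Maximizing over 13, 17, 20, 9, 14, Nexon chooses Std3. Subgame-perfect outcome: (Std3, X) with payoffs (20, 14).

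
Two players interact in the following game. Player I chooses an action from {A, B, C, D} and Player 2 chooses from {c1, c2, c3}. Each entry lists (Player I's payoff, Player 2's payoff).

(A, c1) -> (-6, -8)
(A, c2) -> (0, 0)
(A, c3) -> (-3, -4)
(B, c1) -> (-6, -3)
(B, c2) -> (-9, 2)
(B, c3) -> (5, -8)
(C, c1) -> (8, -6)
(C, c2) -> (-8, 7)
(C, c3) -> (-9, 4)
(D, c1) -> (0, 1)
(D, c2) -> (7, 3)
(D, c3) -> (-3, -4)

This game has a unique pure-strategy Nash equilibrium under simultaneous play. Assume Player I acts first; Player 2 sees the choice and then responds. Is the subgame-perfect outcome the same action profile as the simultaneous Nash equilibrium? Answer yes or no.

yes

Backward induction with Player I moving first.
- A: BR = c2, leader payoff 0.
- B: BR = c2, leader payoff -9.
- C: BR = c2, leader payoff -8.
- D: BR = c2, leader payoff 7.
Among 0, -9, -8, 7, the best is 7 at D. Subgame-perfect outcome: (D, c2) with payoffs (7, 3).
Under simultaneous play:
Player I's best replies: c1→C; c2→D; c3→B.
Player 2's best replies: A→c2; B→c2; C→c2; D→c2.
Only (D, c2) has each player best-responding; Nash payoffs (7, 3).
Sequential outcome (D, c2) coincides with the Nash profile (D, c2).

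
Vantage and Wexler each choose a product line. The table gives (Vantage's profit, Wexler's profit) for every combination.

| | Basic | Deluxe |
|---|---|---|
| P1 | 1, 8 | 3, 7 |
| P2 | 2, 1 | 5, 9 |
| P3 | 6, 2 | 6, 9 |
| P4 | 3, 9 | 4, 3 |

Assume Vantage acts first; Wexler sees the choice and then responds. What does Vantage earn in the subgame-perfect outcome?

Wexler best-responds to each possible Vantage move:
- P1: Wexler compares 8, 7 and picks Basic; Vantage would get 1.
- P2: Wexler compares 1, 9 and picks Deluxe; Vantage would get 5.
- P3: Wexler compares 2, 9 and picks Deluxe; Vantage would get 6.
- P4: Wexler compares 9, 3 and picks Basic; Vantage would get 3.
Among 1, 5, 6, 3, the best is 6 at P3. Subgame-perfect outcome: (P3, Deluxe) with payoffs (6, 9).

6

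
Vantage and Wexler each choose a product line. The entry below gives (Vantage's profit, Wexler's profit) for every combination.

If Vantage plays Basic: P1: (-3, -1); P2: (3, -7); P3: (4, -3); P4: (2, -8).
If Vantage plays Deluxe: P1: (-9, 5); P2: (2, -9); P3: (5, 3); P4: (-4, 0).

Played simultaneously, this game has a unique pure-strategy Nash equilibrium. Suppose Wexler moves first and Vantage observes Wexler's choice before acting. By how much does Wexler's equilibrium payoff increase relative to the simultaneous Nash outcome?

Solve by backward induction (Wexler leads).
- P1 → Vantage plays Basic (best of -3, -9); Wexler gets -1.
- P2 → Vantage plays Basic (best of 3, 2); Wexler gets -7.
- P3 → Vantage plays Deluxe (best of 4, 5); Wexler gets 3.
- P4 → Vantage plays Basic (best of 2, -4); Wexler gets -8.
Maximizing over -1, -7, 3, -8, Wexler chooses P3. Subgame-perfect outcome: (Deluxe, P3) with payoffs (5, 3).
Now find the simultaneous Nash equilibrium.
Vantage's best replies: P1→Basic; P2→Basic; P3→Deluxe; P4→Basic.
Wexler's best replies: Basic→P1; Deluxe→P1.
Only (Basic, P1) has each player best-responding; Nash payoffs (-3, -1).
Wexler's commitment gain: 3 − -1 = 4.

4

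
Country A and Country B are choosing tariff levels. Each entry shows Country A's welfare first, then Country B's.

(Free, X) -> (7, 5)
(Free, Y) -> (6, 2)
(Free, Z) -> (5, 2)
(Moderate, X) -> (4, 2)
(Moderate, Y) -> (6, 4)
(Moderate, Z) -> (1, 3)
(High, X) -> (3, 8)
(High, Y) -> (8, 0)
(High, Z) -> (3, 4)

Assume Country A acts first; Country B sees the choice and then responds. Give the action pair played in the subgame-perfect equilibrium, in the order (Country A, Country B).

(Free, X)

Work backward from Country B's decision.
- Free: Country B compares 5, 2, 2 and picks X; Country A would get 7.
- Moderate: Country B compares 2, 4, 3 and picks Y; Country A would get 6.
- High: Country B compares 8, 0, 4 and picks X; Country A would get 3.
Maximizing over 7, 6, 3, Country A chooses Free. Subgame-perfect outcome: (Free, X) with payoffs (7, 5).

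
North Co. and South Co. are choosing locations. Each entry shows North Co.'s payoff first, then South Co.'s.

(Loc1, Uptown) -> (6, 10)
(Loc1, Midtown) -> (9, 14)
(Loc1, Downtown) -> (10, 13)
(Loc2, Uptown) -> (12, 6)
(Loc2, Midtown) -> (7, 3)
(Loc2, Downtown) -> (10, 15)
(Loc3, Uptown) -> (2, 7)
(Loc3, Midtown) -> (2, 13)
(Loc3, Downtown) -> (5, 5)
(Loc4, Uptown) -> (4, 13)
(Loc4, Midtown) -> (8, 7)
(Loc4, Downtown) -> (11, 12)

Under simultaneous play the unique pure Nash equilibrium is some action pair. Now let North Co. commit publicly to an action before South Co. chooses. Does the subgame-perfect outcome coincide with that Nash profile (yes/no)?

South Co. best-responds to each possible North Co. move:
- Loc1: South Co. compares 10, 14, 13 and picks Midtown; North Co. would get 9.
- Loc2: South Co. compares 6, 3, 15 and picks Downtown; North Co. would get 10.
- Loc3: South Co. compares 7, 13, 5 and picks Midtown; North Co. would get 2.
- Loc4: South Co. compares 13, 7, 12 and picks Uptown; North Co. would get 4.
Maximizing over 9, 10, 2, 4, North Co. chooses Loc2. Subgame-perfect outcome: (Loc2, Downtown) with payoffs (10, 15).
Now find the simultaneous Nash equilibrium.
North Co.'s best replies: Uptown→Loc2; Midtown→Loc1; Downtown→Loc4.
South Co.'s best replies: Loc1→Midtown; Loc2→Downtown; Loc3→Midtown; Loc4→Uptown.
The unique mutual best reply is (Loc1, Midtown), giving (9, 14).
Sequential outcome (Loc2, Downtown) differs from the Nash profile (Loc1, Midtown).

no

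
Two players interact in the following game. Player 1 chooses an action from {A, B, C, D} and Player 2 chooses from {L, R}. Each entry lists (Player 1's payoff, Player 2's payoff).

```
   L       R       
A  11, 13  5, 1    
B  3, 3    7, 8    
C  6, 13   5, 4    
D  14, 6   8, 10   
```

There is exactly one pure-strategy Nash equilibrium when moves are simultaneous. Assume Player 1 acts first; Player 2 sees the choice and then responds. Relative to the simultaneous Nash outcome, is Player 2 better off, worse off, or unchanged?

better off

Backward induction with Player 1 moving first.
- A: Player 2 compares 13, 1 and picks L; Player 1 would get 11.
- B: Player 2 compares 3, 8 and picks R; Player 1 would get 7.
- C: Player 2 compares 13, 4 and picks L; Player 1 would get 6.
- D: Player 2 compares 6, 10 and picks R; Player 1 would get 8.
Player 1's induced payoffs are 11, 7, 6, 8, so Player 1 commits to A. Subgame-perfect outcome: (A, L) with payoffs (11, 13).
For the simultaneous game, intersect best replies.
Player 1's best replies: L→D; R→D.
Player 2's best replies: A→L; B→R; C→L; D→R.
The unique mutual best reply is (D, R), giving (8, 10).
Player 2 earns 13 sequentially versus 10 at the Nash outcome: better off.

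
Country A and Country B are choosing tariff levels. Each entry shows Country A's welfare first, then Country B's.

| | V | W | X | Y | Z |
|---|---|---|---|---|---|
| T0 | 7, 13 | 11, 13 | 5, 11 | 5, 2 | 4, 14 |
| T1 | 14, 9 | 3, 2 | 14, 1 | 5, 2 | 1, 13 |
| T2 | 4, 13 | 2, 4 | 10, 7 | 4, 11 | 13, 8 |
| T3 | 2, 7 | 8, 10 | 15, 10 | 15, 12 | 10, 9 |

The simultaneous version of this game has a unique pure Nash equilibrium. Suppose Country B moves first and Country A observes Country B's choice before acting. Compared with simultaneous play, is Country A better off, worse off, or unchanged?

Solve by backward induction (Country B leads).
- V: BR = T1, leader payoff 9.
- W: BR = T0, leader payoff 13.
- X: BR = T3, leader payoff 10.
- Y: BR = T3, leader payoff 12.
- Z: BR = T2, leader payoff 8.
Maximizing over 9, 13, 10, 12, 8, Country B chooses W. Subgame-perfect outcome: (T0, W) with payoffs (11, 13).
Under simultaneous play:
Country A's best replies: V→T1; W→T0; X→T3; Y→T3; Z→T2.
Country B's best replies: T0→Z; T1→Z; T2→V; T3→Y.
Only (T3, Y) has each player best-responding; Nash payoffs (15, 12).
Country A earns 11 sequentially versus 15 at the Nash outcome: worse off.

worse off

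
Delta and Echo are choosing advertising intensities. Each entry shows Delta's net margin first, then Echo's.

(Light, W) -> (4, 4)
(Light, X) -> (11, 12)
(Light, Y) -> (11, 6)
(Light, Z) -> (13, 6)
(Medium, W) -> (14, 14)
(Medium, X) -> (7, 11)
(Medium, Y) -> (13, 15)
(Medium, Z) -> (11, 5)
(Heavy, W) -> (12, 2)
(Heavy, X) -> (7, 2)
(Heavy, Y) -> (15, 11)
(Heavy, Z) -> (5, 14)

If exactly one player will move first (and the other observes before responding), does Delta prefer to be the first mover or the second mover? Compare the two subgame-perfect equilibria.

second

If Delta leads: Echo's best replies are Light→X, Medium→Y, Heavy→Z; Delta's induced payoffs 11, 13, 5; outcome (Medium, Y), payoffs (13, 15).
If Echo leads: Delta's best replies are W→Medium, X→Light, Y→Heavy, Z→Light; Echo's induced payoffs 14, 12, 11, 6; outcome (Medium, W), payoffs (14, 14).
Delta gets 13 moving first and 14 moving second, so Delta prefers to move second.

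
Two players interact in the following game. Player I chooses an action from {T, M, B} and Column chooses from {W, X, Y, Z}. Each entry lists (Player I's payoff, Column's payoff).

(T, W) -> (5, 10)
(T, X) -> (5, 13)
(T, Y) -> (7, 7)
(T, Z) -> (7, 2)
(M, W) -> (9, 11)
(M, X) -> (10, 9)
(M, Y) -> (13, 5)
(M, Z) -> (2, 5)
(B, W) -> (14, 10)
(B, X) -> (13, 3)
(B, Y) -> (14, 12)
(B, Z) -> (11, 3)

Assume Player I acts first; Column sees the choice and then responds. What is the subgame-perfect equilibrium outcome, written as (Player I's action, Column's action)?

Solve by backward induction (Player I leads).
- T: BR = X, leader payoff 5.
- M: BR = W, leader payoff 9.
- B: BR = Y, leader payoff 14.
Player I's induced payoffs are 5, 9, 14, so Player I commits to B. Subgame-perfect outcome: (B, Y) with payoffs (14, 12).

(B, Y)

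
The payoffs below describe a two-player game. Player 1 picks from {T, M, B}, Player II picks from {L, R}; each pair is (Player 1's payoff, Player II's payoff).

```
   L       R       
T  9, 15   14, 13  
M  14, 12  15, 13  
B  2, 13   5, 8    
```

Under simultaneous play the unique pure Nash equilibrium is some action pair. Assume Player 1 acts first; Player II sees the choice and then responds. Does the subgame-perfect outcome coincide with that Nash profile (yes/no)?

Solve by backward induction (Player 1 leads).
- T → Player II plays L (best of 15, 13); Player 1 gets 9.
- M → Player II plays R (best of 12, 13); Player 1 gets 15.
- B → Player II plays L (best of 13, 8); Player 1 gets 2.
Among 9, 15, 2, the best is 15 at M. Subgame-perfect outcome: (M, R) with payoffs (15, 13).
For the simultaneous game, intersect best replies.
Player 1's best replies: L→M; R→M.
Player II's best replies: T→L; M→R; B→L.
The unique mutual best reply is (M, R), giving (15, 13).
Sequential outcome (M, R) coincides with the Nash profile (M, R).

yes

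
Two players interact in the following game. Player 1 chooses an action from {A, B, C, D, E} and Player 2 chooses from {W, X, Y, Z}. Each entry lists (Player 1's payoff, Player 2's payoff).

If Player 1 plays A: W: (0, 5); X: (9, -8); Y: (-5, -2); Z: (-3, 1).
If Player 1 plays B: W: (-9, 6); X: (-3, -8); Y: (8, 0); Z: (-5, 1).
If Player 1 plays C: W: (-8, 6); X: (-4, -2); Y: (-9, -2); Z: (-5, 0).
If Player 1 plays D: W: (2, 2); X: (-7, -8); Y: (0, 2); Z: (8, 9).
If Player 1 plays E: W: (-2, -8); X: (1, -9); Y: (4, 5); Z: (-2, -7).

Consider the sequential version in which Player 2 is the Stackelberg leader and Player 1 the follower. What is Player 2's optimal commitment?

Z

Player 1 best-responds to each possible Player 2 move:
- W: BR = D, leader payoff 2.
- X: BR = A, leader payoff -8.
- Y: BR = B, leader payoff 0.
- Z: BR = D, leader payoff 9.
Among 2, -8, 0, 9, the best is 9 at Z. Subgame-perfect outcome: (D, Z) with payoffs (8, 9).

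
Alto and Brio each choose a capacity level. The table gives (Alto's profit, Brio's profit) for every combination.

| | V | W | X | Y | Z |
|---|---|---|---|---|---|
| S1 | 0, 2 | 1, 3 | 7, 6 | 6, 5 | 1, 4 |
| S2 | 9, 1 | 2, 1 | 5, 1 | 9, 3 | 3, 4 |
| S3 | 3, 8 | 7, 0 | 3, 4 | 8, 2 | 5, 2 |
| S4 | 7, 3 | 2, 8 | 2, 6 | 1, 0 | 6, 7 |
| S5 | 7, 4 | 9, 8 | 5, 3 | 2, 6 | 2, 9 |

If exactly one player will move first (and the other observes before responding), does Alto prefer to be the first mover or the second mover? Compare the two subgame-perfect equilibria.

second

If Alto leads: Brio's best replies are S1→X, S2→Z, S3→V, S4→W, S5→Z; Alto's induced payoffs 7, 3, 3, 2, 2; outcome (S1, X), payoffs (7, 6).
If Brio leads: Alto's best replies are V→S2, W→S5, X→S1, Y→S2, Z→S4; Brio's induced payoffs 1, 8, 6, 3, 7; outcome (S5, W), payoffs (9, 8).
Alto gets 7 moving first and 9 moving second, so Alto prefers to move second.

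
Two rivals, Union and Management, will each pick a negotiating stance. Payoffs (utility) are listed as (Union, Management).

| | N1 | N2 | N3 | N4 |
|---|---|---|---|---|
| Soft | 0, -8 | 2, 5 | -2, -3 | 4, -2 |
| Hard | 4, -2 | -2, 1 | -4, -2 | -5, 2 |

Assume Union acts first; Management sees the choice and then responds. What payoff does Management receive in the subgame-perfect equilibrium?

5

Backward induction with Union moving first.
- Soft: BR = N2, leader payoff 2.
- Hard: BR = N4, leader payoff -5.
Maximizing over 2, -5, Union chooses Soft. Subgame-perfect outcome: (Soft, N2) with payoffs (2, 5).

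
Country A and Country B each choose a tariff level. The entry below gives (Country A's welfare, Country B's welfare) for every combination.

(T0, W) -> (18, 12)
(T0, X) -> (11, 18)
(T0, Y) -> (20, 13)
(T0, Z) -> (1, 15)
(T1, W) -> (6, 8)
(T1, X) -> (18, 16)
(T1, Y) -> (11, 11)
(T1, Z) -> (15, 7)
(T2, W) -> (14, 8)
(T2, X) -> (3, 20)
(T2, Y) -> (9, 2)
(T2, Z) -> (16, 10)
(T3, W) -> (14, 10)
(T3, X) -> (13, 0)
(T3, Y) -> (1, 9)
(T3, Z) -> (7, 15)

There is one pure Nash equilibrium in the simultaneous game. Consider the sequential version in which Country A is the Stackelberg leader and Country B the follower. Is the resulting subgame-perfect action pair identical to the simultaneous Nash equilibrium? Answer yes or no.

yes

Solve by backward induction (Country A leads).
- T0: Country B compares 12, 18, 13, 15 and picks X; Country A would get 11.
- T1: Country B compares 8, 16, 11, 7 and picks X; Country A would get 18.
- T2: Country B compares 8, 20, 2, 10 and picks X; Country A would get 3.
- T3: Country B compares 10, 0, 9, 15 and picks Z; Country A would get 7.
Maximizing over 11, 18, 3, 7, Country A chooses T1. Subgame-perfect outcome: (T1, X) with payoffs (18, 16).
Under simultaneous play:
Country A's best replies: W→T0; X→T1; Y→T0; Z→T2.
Country B's best replies: T0→X; T1→X; T2→X; T3→Z.
Only (T1, X) has each player best-responding; Nash payoffs (18, 16).
Sequential outcome (T1, X) coincides with the Nash profile (T1, X).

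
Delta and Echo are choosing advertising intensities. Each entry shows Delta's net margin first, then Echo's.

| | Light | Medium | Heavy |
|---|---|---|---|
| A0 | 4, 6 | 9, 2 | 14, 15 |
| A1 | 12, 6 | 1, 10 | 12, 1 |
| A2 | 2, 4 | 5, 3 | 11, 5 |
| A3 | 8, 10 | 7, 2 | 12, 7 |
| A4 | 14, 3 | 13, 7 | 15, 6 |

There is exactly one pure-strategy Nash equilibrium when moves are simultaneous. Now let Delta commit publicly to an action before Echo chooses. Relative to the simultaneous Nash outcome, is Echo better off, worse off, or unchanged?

Work backward from Echo's decision.
- A0: BR = Heavy, leader payoff 14.
- A1: BR = Medium, leader payoff 1.
- A2: BR = Heavy, leader payoff 11.
- A3: BR = Light, leader payoff 8.
- A4: BR = Medium, leader payoff 13.
Maximizing over 14, 1, 11, 8, 13, Delta chooses A0. Subgame-perfect outcome: (A0, Heavy) with payoffs (14, 15).
Now find the simultaneous Nash equilibrium.
Delta's best replies: Light→A4; Medium→A4; Heavy→A4.
Echo's best replies: A0→Heavy; A1→Medium; A2→Heavy; A3→Light; A4→Medium.
Only (A4, Medium) has each player best-responding; Nash payoffs (13, 7).
Echo earns 15 sequentially versus 7 at the Nash outcome: better off.

better off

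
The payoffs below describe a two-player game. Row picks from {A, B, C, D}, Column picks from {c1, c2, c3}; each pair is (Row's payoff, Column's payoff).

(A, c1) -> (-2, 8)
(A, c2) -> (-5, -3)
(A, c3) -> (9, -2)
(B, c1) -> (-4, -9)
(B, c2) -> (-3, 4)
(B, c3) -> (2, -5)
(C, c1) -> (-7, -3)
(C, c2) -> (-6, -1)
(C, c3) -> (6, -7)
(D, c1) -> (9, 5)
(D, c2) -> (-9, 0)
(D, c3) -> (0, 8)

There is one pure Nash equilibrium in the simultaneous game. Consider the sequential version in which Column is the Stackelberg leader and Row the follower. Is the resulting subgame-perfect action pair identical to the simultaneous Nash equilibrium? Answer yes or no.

no

Backward induction with Column moving first.
- c1: BR = D, leader payoff 5.
- c2: BR = B, leader payoff 4.
- c3: BR = A, leader payoff -2.
Column's induced payoffs are 5, 4, -2, so Column commits to c1. Subgame-perfect outcome: (D, c1) with payoffs (9, 5).
Now find the simultaneous Nash equilibrium.
Row's best replies: c1→D; c2→B; c3→A.
Column's best replies: A→c1; B→c2; C→c2; D→c3.
The unique mutual best reply is (B, c2), giving (-3, 4).
Sequential outcome (D, c1) differs from the Nash profile (B, c2).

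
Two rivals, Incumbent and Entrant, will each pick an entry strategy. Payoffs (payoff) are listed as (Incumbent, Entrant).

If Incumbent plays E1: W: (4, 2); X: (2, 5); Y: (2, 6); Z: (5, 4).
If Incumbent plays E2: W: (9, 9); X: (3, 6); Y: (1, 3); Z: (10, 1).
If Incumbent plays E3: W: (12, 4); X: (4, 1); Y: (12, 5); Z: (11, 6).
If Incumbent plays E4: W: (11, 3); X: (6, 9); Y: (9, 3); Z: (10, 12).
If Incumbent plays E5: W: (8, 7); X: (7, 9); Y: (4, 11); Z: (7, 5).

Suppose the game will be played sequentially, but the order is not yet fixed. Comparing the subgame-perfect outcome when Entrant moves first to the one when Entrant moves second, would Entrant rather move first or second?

If Incumbent leads: Entrant's best replies are E1→Y, E2→W, E3→Z, E4→Z, E5→Y; Incumbent's induced payoffs 2, 9, 11, 10, 4; outcome (E3, Z), payoffs (11, 6).
If Entrant leads: Incumbent's best replies are W→E3, X→E5, Y→E3, Z→E3; Entrant's induced payoffs 4, 9, 5, 6; outcome (E5, X), payoffs (7, 9).
Entrant gets 9 moving first and 6 moving second, so Entrant prefers to move first.

first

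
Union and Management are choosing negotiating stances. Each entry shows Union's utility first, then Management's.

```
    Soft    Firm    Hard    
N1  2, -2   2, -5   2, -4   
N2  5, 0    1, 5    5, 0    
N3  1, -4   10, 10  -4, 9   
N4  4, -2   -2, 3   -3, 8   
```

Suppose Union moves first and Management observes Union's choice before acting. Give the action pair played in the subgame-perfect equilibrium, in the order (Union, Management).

Solve by backward induction (Union leads).
- N1 → Management plays Soft (best of -2, -5, -4); Union gets 2.
- N2 → Management plays Firm (best of 0, 5, 0); Union gets 1.
- N3 → Management plays Firm (best of -4, 10, 9); Union gets 10.
- N4 → Management plays Hard (best of -2, 3, 8); Union gets -3.
Among 2, 1, 10, -3, the best is 10 at N3. Subgame-perfect outcome: (N3, Firm) with payoffs (10, 10).

(N3, Firm)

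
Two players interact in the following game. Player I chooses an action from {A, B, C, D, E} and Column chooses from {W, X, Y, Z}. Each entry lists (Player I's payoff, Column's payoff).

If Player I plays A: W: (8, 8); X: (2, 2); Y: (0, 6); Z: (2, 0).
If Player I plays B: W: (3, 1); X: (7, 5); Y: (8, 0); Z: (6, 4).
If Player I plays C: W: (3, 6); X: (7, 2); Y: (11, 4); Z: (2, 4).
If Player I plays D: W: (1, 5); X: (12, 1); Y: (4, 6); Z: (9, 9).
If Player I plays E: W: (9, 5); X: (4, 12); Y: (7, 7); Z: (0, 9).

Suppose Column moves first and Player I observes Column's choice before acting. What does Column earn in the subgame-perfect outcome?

9

Backward induction with Column moving first.
- W: Player I compares 8, 3, 3, 1, 9 and picks E; Column would get 5.
- X: Player I compares 2, 7, 7, 12, 4 and picks D; Column would get 1.
- Y: Player I compares 0, 8, 11, 4, 7 and picks C; Column would get 4.
- Z: Player I compares 2, 6, 2, 9, 0 and picks D; Column would get 9.
Column's induced payoffs are 5, 1, 4, 9, so Column commits to Z. Subgame-perfect outcome: (D, Z) with payoffs (9, 9).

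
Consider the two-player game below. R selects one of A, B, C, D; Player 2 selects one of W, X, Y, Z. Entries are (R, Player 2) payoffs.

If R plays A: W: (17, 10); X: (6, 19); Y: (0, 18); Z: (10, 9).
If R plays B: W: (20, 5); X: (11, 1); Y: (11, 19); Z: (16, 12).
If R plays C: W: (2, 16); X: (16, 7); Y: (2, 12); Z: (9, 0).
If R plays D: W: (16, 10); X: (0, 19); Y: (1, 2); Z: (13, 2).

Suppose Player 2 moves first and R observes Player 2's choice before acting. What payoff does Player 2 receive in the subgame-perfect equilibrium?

R best-responds to each possible Player 2 move:
- W: BR = B, leader payoff 5.
- X: BR = C, leader payoff 7.
- Y: BR = B, leader payoff 19.
- Z: BR = B, leader payoff 12.
Player 2's induced payoffs are 5, 7, 19, 12, so Player 2 commits to Y. Subgame-perfect outcome: (B, Y) with payoffs (11, 19).

19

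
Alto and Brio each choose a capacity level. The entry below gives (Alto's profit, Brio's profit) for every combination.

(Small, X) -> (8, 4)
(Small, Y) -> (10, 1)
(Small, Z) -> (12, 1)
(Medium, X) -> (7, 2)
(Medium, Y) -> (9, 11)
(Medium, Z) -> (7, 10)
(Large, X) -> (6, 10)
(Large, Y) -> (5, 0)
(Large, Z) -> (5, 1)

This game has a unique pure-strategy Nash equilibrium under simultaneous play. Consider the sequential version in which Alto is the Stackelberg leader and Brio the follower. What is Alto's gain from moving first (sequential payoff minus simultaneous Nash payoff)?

Work backward from Brio's decision.
- Small → Brio plays X (best of 4, 1, 1); Alto gets 8.
- Medium → Brio plays Y (best of 2, 11, 10); Alto gets 9.
- Large → Brio plays X (best of 10, 0, 1); Alto gets 6.
Alto's induced payoffs are 8, 9, 6, so Alto commits to Medium. Subgame-perfect outcome: (Medium, Y) with payoffs (9, 11).
Now find the simultaneous Nash equilibrium.
Alto's best replies: X→Small; Y→Small; Z→Small.
Brio's best replies: Small→X; Medium→Y; Large→X.
The unique mutual best reply is (Small, X), giving (8, 4).
Alto's commitment gain: 9 − 8 = 1.

1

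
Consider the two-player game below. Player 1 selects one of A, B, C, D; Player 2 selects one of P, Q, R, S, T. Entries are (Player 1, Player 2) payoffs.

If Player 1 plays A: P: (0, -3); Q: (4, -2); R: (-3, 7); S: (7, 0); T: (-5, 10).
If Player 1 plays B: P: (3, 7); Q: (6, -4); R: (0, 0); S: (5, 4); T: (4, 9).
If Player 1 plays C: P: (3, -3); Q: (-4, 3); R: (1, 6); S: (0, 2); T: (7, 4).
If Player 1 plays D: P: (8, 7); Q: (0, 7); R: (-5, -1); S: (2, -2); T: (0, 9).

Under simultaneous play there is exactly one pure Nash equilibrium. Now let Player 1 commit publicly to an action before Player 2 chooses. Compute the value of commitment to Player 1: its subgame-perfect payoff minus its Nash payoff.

Work backward from Player 2's decision.
- A → Player 2 plays T (best of -3, -2, 7, 0, 10); Player 1 gets -5.
- B → Player 2 plays T (best of 7, -4, 0, 4, 9); Player 1 gets 4.
- C → Player 2 plays R (best of -3, 3, 6, 2, 4); Player 1 gets 1.
- D → Player 2 plays T (best of 7, 7, -1, -2, 9); Player 1 gets 0.
Among -5, 4, 1, 0, the best is 4 at B. Subgame-perfect outcome: (B, T) with payoffs (4, 9).
Now find the simultaneous Nash equilibrium.
Player 1's best replies: P→D; Q→B; R→C; S→A; T→C.
Player 2's best replies: A→T; B→T; C→R; D→T.
The unique mutual best reply is (C, R), giving (1, 6).
Player 1's commitment gain: 4 − 1 = 3.

3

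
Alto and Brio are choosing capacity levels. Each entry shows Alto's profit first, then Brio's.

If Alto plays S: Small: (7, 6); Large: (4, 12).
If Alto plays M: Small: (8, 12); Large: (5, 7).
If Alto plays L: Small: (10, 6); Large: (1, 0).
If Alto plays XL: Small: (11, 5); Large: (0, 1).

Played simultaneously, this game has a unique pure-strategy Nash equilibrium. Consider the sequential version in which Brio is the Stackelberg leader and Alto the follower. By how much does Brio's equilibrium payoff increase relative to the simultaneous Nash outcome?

Solve by backward induction (Brio leads).
- Small → Alto plays XL (best of 7, 8, 10, 11); Brio gets 5.
- Large → Alto plays M (best of 4, 5, 1, 0); Brio gets 7.
Among 5, 7, the best is 7 at Large. Subgame-perfect outcome: (M, Large) with payoffs (5, 7).
Under simultaneous play:
Alto's best replies: Small→XL; Large→M.
Brio's best replies: S→Large; M→Small; L→Small; XL→Small.
The unique mutual best reply is (XL, Small), giving (11, 5).
Brio's commitment gain: 7 − 5 = 2.

2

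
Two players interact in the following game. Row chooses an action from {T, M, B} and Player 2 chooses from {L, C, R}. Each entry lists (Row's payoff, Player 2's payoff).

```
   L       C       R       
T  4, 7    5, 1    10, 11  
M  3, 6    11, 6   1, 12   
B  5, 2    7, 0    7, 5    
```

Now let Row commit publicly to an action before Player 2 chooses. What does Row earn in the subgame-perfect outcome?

10

Solve by backward induction (Row leads).
- T → Player 2 plays R (best of 7, 1, 11); Row gets 10.
- M → Player 2 plays R (best of 6, 6, 12); Row gets 1.
- B → Player 2 plays R (best of 2, 0, 5); Row gets 7.
Row's induced payoffs are 10, 1, 7, so Row commits to T. Subgame-perfect outcome: (T, R) with payoffs (10, 11).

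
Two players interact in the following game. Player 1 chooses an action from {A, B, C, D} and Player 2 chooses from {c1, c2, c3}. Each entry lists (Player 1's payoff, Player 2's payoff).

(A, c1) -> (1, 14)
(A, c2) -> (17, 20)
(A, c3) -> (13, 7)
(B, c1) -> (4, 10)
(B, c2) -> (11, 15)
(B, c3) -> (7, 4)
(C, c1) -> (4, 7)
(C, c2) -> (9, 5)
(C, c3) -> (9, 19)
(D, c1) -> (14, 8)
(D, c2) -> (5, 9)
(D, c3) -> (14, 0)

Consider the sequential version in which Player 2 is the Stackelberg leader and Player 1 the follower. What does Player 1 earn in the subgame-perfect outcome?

Backward induction with Player 2 moving first.
- c1 → Player 1 plays D (best of 1, 4, 4, 14); Player 2 gets 8.
- c2 → Player 1 plays A (best of 17, 11, 9, 5); Player 2 gets 20.
- c3 → Player 1 plays D (best of 13, 7, 9, 14); Player 2 gets 0.
Maximizing over 8, 20, 0, Player 2 chooses c2. Subgame-perfect outcome: (A, c2) with payoffs (17, 20).

17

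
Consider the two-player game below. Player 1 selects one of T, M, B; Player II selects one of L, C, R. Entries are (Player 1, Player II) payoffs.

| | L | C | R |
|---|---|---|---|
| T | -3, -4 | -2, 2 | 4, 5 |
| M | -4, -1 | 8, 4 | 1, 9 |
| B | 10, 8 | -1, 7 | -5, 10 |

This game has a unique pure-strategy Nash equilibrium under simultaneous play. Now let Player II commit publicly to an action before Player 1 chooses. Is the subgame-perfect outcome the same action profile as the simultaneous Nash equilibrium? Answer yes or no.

no

Solve by backward induction (Player II leads).
- L: BR = B, leader payoff 8.
- C: BR = M, leader payoff 4.
- R: BR = T, leader payoff 5.
Player II's induced payoffs are 8, 4, 5, so Player II commits to L. Subgame-perfect outcome: (B, L) with payoffs (10, 8).
For the simultaneous game, intersect best replies.
Player 1's best replies: L→B; C→M; R→T.
Player II's best replies: T→R; M→R; B→R.
The unique mutual best reply is (T, R), giving (4, 5).
Sequential outcome (B, L) differs from the Nash profile (T, R).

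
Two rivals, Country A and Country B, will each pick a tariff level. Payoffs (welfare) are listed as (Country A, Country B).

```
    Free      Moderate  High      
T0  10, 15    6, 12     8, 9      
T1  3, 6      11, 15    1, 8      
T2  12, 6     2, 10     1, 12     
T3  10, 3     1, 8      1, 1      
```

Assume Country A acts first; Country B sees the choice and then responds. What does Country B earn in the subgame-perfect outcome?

Work backward from Country B's decision.
- T0: BR = Free, leader payoff 10.
- T1: BR = Moderate, leader payoff 11.
- T2: BR = High, leader payoff 1.
- T3: BR = Moderate, leader payoff 1.
Maximizing over 10, 11, 1, 1, Country A chooses T1. Subgame-perfect outcome: (T1, Moderate) with payoffs (11, 15).

15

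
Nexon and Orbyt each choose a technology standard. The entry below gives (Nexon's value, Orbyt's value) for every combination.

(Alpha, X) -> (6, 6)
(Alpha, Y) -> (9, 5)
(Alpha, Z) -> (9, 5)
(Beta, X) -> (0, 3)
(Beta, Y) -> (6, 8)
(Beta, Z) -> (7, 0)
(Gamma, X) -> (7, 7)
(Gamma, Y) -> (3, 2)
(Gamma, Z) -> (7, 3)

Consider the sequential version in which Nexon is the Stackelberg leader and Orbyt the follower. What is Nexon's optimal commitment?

Solve by backward induction (Nexon leads).
- Alpha: BR = X, leader payoff 6.
- Beta: BR = Y, leader payoff 6.
- Gamma: BR = X, leader payoff 7.
Among 6, 6, 7, the best is 7 at Gamma. Subgame-perfect outcome: (Gamma, X) with payoffs (7, 7).

Gamma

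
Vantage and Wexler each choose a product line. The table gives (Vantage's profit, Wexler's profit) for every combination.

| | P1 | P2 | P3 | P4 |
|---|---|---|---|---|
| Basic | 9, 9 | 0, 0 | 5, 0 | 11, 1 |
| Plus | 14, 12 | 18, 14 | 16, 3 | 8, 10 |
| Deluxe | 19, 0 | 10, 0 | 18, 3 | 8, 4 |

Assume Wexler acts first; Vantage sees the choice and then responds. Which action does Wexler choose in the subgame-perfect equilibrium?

Backward induction with Wexler moving first.
- P1 → Vantage plays Deluxe (best of 9, 14, 19); Wexler gets 0.
- P2 → Vantage plays Plus (best of 0, 18, 10); Wexler gets 14.
- P3 → Vantage plays Deluxe (best of 5, 16, 18); Wexler gets 3.
- P4 → Vantage plays Basic (best of 11, 8, 8); Wexler gets 1.
Wexler's induced payoffs are 0, 14, 3, 1, so Wexler commits to P2. Subgame-perfect outcome: (Plus, P2) with payoffs (18, 14).

P2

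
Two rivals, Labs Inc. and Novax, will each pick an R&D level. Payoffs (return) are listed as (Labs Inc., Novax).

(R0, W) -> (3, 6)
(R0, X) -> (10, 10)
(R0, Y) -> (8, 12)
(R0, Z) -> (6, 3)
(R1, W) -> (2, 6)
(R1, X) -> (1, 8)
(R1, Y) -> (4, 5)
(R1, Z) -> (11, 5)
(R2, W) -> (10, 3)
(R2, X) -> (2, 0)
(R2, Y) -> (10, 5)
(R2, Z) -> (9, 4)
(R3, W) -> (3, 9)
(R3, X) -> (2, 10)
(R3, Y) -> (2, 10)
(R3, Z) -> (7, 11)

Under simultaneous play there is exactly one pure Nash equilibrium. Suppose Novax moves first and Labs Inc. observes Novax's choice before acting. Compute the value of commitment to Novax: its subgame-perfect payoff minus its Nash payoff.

Labs Inc. best-responds to each possible Novax move:
- W: BR = R2, leader payoff 3.
- X: BR = R0, leader payoff 10.
- Y: BR = R2, leader payoff 5.
- Z: BR = R1, leader payoff 5.
Among 3, 10, 5, 5, the best is 10 at X. Subgame-perfect outcome: (R0, X) with payoffs (10, 10).
For the simultaneous game, intersect best replies.
Labs Inc.'s best replies: W→R2; X→R0; Y→R2; Z→R1.
Novax's best replies: R0→Y; R1→X; R2→Y; R3→Z.
Only (R2, Y) has each player best-responding; Nash payoffs (10, 5).
Novax's commitment gain: 10 − 5 = 5.

5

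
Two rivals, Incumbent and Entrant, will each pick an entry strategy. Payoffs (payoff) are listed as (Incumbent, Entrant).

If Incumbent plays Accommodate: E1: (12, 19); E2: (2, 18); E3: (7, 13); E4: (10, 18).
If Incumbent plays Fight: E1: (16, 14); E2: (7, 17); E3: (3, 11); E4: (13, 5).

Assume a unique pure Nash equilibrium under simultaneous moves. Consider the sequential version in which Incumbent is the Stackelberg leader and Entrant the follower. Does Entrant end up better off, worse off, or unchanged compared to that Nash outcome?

Work backward from Entrant's decision.
- Accommodate: Entrant compares 19, 18, 13, 18 and picks E1; Incumbent would get 12.
- Fight: Entrant compares 14, 17, 11, 5 and picks E2; Incumbent would get 7.
Incumbent's induced payoffs are 12, 7, so Incumbent commits to Accommodate. Subgame-perfect outcome: (Accommodate, E1) with payoffs (12, 19).
Now find the simultaneous Nash equilibrium.
Incumbent's best replies: E1→Fight; E2→Fight; E3→Accommodate; E4→Fight.
Entrant's best replies: Accommodate→E1; Fight→E2.
Only (Fight, E2) has each player best-responding; Nash payoffs (7, 17).
Entrant earns 19 sequentially versus 17 at the Nash outcome: better off.

better off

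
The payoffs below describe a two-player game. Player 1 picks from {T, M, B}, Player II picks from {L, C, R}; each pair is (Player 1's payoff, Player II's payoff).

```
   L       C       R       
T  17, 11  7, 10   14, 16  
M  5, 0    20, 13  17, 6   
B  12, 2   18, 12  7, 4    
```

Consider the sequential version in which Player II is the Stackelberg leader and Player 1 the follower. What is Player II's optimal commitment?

Backward induction with Player II moving first.
- L: BR = T, leader payoff 11.
- C: BR = M, leader payoff 13.
- R: BR = M, leader payoff 6.
Among 11, 13, 6, the best is 13 at C. Subgame-perfect outcome: (M, C) with payoffs (20, 13).

C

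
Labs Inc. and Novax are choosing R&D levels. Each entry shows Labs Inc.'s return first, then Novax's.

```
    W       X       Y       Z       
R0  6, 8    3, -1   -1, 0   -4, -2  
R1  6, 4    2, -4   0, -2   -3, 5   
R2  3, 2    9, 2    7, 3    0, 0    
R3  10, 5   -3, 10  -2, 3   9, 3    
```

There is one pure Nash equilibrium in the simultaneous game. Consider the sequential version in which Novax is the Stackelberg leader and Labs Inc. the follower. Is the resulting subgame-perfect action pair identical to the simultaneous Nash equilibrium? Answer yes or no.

Backward induction with Novax moving first.
- W → Labs Inc. plays R3 (best of 6, 6, 3, 10); Novax gets 5.
- X → Labs Inc. plays R2 (best of 3, 2, 9, -3); Novax gets 2.
- Y → Labs Inc. plays R2 (best of -1, 0, 7, -2); Novax gets 3.
- Z → Labs Inc. plays R3 (best of -4, -3, 0, 9); Novax gets 3.
Novax's induced payoffs are 5, 2, 3, 3, so Novax commits to W. Subgame-perfect outcome: (R3, W) with payoffs (10, 5).
Now find the simultaneous Nash equilibrium.
Labs Inc.'s best replies: W→R3; X→R2; Y→R2; Z→R3.
Novax's best replies: R0→W; R1→Z; R2→Y; R3→X.
The unique mutual best reply is (R2, Y), giving (7, 3).
Sequential outcome (R3, W) differs from the Nash profile (R2, Y).

no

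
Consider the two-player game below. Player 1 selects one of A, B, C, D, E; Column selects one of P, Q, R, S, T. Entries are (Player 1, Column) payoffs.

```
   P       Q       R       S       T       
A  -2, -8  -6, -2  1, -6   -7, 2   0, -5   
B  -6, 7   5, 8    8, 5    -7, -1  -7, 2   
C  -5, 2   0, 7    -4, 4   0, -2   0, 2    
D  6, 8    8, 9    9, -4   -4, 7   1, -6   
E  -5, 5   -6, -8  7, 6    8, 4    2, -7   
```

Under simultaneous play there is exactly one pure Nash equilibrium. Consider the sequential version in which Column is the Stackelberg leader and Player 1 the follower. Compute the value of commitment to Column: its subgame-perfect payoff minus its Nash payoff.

Work backward from Player 1's decision.
- P → Player 1 plays D (best of -2, -6, -5, 6, -5); Column gets 8.
- Q → Player 1 plays D (best of -6, 5, 0, 8, -6); Column gets 9.
- R → Player 1 plays D (best of 1, 8, -4, 9, 7); Column gets -4.
- S → Player 1 plays E (best of -7, -7, 0, -4, 8); Column gets 4.
- T → Player 1 plays E (best of 0, -7, 0, 1, 2); Column gets -7.
Among 8, 9, -4, 4, -7, the best is 9 at Q. Subgame-perfect outcome: (D, Q) with payoffs (8, 9).
Now find the simultaneous Nash equilibrium.
Player 1's best replies: P→D; Q→D; R→D; S→E; T→E.
Column's best replies: A→S; B→Q; C→Q; D→Q; E→R.
The unique mutual best reply is (D, Q), giving (8, 9).
Column's commitment gain: 9 − 9 = 0.

0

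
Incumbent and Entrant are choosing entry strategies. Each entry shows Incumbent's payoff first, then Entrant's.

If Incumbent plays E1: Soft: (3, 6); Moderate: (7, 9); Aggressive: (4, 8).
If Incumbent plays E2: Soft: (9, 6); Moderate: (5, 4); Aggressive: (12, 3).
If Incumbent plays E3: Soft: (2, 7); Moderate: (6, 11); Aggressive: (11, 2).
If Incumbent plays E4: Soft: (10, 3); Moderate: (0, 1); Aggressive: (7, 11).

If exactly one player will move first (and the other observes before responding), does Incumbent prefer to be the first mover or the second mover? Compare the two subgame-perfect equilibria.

If Incumbent leads: Entrant's best replies are E1→Moderate, E2→Soft, E3→Moderate, E4→Aggressive; Incumbent's induced payoffs 7, 9, 6, 7; outcome (E2, Soft), payoffs (9, 6).
If Entrant leads: Incumbent's best replies are Soft→E4, Moderate→E1, Aggressive→E2; Entrant's induced payoffs 3, 9, 3; outcome (E1, Moderate), payoffs (7, 9).
Incumbent gets 9 moving first and 7 moving second, so Incumbent prefers to move first.

first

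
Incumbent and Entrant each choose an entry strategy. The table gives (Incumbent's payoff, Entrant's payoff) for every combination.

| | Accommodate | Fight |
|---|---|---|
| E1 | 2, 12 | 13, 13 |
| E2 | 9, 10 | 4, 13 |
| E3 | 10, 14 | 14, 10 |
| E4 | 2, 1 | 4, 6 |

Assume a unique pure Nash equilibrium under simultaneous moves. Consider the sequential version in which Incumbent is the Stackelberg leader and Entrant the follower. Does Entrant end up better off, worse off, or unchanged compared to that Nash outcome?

Backward induction with Incumbent moving first.
- E1: BR = Fight, leader payoff 13.
- E2: BR = Fight, leader payoff 4.
- E3: BR = Accommodate, leader payoff 10.
- E4: BR = Fight, leader payoff 4.
Incumbent's induced payoffs are 13, 4, 10, 4, so Incumbent commits to E1. Subgame-perfect outcome: (E1, Fight) with payoffs (13, 13).
Under simultaneous play:
Incumbent's best replies: Accommodate→E3; Fight→E3.
Entrant's best replies: E1→Fight; E2→Fight; E3→Accommodate; E4→Fight.
Only (E3, Accommodate) has each player best-responding; Nash payoffs (10, 14).
Entrant earns 13 sequentially versus 14 at the Nash outcome: worse off.

worse off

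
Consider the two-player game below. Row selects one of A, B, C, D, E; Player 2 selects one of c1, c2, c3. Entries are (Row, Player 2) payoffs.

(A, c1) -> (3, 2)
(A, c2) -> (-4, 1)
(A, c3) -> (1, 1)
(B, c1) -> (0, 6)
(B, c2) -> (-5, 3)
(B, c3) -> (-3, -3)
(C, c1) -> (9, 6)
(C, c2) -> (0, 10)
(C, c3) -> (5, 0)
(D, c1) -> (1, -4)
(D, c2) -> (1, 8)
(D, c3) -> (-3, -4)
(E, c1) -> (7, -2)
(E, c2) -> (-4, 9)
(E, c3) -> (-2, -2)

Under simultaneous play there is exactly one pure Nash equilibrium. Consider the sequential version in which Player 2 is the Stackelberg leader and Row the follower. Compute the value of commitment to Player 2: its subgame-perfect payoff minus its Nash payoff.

Work backward from Row's decision.
- c1: Row compares 3, 0, 9, 1, 7 and picks C; Player 2 would get 6.
- c2: Row compares -4, -5, 0, 1, -4 and picks D; Player 2 would get 8.
- c3: Row compares 1, -3, 5, -3, -2 and picks C; Player 2 would get 0.
Among 6, 8, 0, the best is 8 at c2. Subgame-perfect outcome: (D, c2) with payoffs (1, 8).
For the simultaneous game, intersect best replies.
Row's best replies: c1→C; c2→D; c3→C.
Player 2's best replies: A→c1; B→c1; C→c2; D→c2; E→c2.
Only (D, c2) has each player best-responding; Nash payoffs (1, 8).
Player 2's commitment gain: 8 − 8 = 0.

0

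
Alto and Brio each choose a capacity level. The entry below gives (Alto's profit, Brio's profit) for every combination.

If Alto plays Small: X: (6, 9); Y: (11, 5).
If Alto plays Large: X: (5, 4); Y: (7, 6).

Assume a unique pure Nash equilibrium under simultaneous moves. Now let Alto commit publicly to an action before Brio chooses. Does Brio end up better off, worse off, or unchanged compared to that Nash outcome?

Work backward from Brio's decision.
- Small: BR = X, leader payoff 6.
- Large: BR = Y, leader payoff 7.
Alto's induced payoffs are 6, 7, so Alto commits to Large. Subgame-perfect outcome: (Large, Y) with payoffs (7, 6).
For the simultaneous game, intersect best replies.
Alto's best replies: X→Small; Y→Small.
Brio's best replies: Small→X; Large→Y.
Only (Small, X) has each player best-responding; Nash payoffs (6, 9).
Brio earns 6 sequentially versus 9 at the Nash outcome: worse off.

worse off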